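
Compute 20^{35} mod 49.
48

Using successive squaring:
Binary expansion of 35: 100011
Powers of 20 mod 49 (each is the square of the previous):
  20^1 ≡ 20 (mod 49)
  20^2 ≡ 20² = 400 ≡ 8 (mod 49)
  20^4 ≡ 8² = 64 ≡ 15 (mod 49)
  20^8 ≡ 15² = 225 ≡ 29 (mod 49)
  20^16 ≡ 29² = 841 ≡ 8 (mod 49)
  20^32 ≡ 8² = 64 ≡ 15 (mod 49)
35 = 32 + 2 + 1, so 20^35 = 20^32 × 20^2 × 20^1 ≡ 15 × 8 × 20 (mod 49)
Multiplying step by step:
  15 × 8 = 120 ≡ 22 (mod 49)
  22 × 20 = 440 ≡ 48 (mod 49)
Result: 20^35 ≡ 48 (mod 49)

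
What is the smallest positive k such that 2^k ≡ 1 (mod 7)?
Powers of 2 mod 7: 2^1≡2, 2^2≡4, 2^3≡1. Order = 3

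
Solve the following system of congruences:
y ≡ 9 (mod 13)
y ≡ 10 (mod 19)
48

Using the Chinese Remainder Theorem:
M = product of moduli = 247
For equation 1: M_1 = 19, 19 ≡ 6 (mod 13), inverse of 19 mod 13 is 11 (check: 6 × 11 = 66 ≡ 1 (mod 13))
For equation 2: M_2 = 13, 13 ≡ 13 (mod 19), inverse of 13 mod 19 is 3 (check: 13 × 3 = 39 ≡ 1 (mod 19))
Combine: y ≡ Σ r_i×M_i×(M_i⁻¹ mod m_i) = 9×19×11 + 10×13×3 = 1881 + 390 = 2271
2271 mod 247 = 48
y ≡ 48 (mod 247)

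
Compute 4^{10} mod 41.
1

Using successive squaring:
Binary expansion of 10: 1010
Powers of 4 mod 41 (each is the square of the previous):
  4^1 ≡ 4 (mod 41)
  4^2 ≡ 4² = 16 ≡ 16 (mod 41)
  4^4 ≡ 16² = 256 ≡ 10 (mod 41)
  4^8 ≡ 10² = 100 ≡ 18 (mod 41)
10 = 8 + 2, so 4^10 = 4^8 × 4^2 ≡ 18 × 16 (mod 41)
Multiplying step by step:
  18 × 16 = 288 ≡ 1 (mod 41)
Result: 4^10 ≡ 1 (mod 41)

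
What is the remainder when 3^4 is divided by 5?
4 = 4 (binary 100). Repeated squaring mod 5: 3^1 ≡ 3; 3^2 ≡ 3² = 9 ≡ 4; 3^4 ≡ 4² = 16 ≡ 1. So 3^4 ≡ 1 (mod 5).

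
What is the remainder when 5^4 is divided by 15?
4 = 4 (binary 100). Repeated squaring mod 15: 5^1 ≡ 5; 5^2 ≡ 5² = 25 ≡ 10; 5^4 ≡ 10² = 100 ≡ 10. So 5^4 ≡ 10 (mod 15).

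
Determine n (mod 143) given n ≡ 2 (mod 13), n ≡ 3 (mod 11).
80

Using the Chinese Remainder Theorem:
M = product of moduli = 143
For equation 1: M_1 = 11, 11 ≡ 11 (mod 13), inverse of 11 mod 13 is 6 (check: 11 × 6 = 66 ≡ 1 (mod 13))
For equation 2: M_2 = 13, 13 ≡ 2 (mod 11), inverse of 13 mod 11 is 6 (check: 2 × 6 = 12 ≡ 1 (mod 11))
Combine: n ≡ Σ r_i×M_i×(M_i⁻¹ mod m_i) = 2×11×6 + 3×13×6 = 132 + 234 = 366
366 mod 143 = 80
n ≡ 80 (mod 143)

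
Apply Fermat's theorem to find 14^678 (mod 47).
By Fermat: 14^{46} ≡ 1 (mod 47). 678 ≡ 34 (mod 46). So 14^{678} ≡ 14^{34} ≡ 32 (mod 47)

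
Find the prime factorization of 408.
2^3 × 3 × 17

Divide by primes starting from smallest:
408 ÷ 2 = 204
204 ÷ 2 = 102
102 ÷ 2 = 51
51 ÷ 3 = 17
17 ÷ 17 = 1

408 = 2^3 × 3 × 17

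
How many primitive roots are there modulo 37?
12

The number of primitive roots modulo p is φ(p-1) = φ(36)
φ(36) = 12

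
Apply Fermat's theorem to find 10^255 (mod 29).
By Fermat: 10^{28} ≡ 1 (mod 29). 255 ≡ 3 (mod 28). So 10^{255} ≡ 10^{3} ≡ 14 (mod 29)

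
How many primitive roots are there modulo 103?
Number of primitive roots mod 103 = φ(102) = 32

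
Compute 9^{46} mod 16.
1

Using successive squaring:
Binary expansion of 46: 101110
Powers of 9 mod 16 (each is the square of the previous):
  9^1 ≡ 9 (mod 16)
  9^2 ≡ 9² = 81 ≡ 1 (mod 16)
  9^4 ≡ 1² = 1 ≡ 1 (mod 16)
  9^8 ≡ 1² = 1 ≡ 1 (mod 16)
  9^16 ≡ 1² = 1 ≡ 1 (mod 16)
  9^32 ≡ 1² = 1 ≡ 1 (mod 16)
46 = 32 + 8 + 4 + 2, so 9^46 = 9^32 × 9^8 × 9^4 × 9^2 ≡ 1 × 1 × 1 × 1 (mod 16)
Multiplying step by step:
  1 × 1 = 1 ≡ 1 (mod 16)
  1 × 1 = 1 ≡ 1 (mod 16)
  1 × 1 = 1 ≡ 1 (mod 16)
Result: 9^46 ≡ 1 (mod 16)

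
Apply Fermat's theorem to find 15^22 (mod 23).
By Fermat's Little Theorem, 15^{22} ≡ 1 (mod 23) since 23 is prime and gcd(15, 23) = 1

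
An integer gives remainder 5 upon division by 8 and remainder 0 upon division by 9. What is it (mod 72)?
M = 8 × 9 = 72. M₁ = 9, y₁ ≡ 1 (mod 8). M₂ = 8, y₂ ≡ 8 (mod 9). y = 5×9×1 + 0×8×8 ≡ 45 (mod 72). The smallest positive such number is 45.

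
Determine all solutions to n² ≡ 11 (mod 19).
The square roots of 11 mod 19 are 7 and 12. Verify: 7² = 49 ≡ 11 (mod 19)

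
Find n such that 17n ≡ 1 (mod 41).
17^(-1) ≡ 29 (mod 41). Verification: 17 × 29 = 493 ≡ 1 (mod 41)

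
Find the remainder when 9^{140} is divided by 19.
By Fermat: 9^{18} ≡ 1 (mod 19). 140 = 7×18 + 14. So 9^{140} ≡ 9^{14} ≡ 16 (mod 19)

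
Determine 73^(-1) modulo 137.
73^(-1) ≡ 122 (mod 137). Verification: 73 × 122 = 8906 ≡ 1 (mod 137)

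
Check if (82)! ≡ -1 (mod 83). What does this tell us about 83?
(82)! mod 83 = 82. Since this equals -1 (mod 83), Wilson confirms 83 is prime.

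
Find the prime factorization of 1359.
3^2 × 151

Divide by primes starting from smallest:
1359 ÷ 3 = 453
453 ÷ 3 = 151
151 ÷ 151 = 1

1359 = 3^2 × 151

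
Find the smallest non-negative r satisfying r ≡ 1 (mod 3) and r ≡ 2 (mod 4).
M = 3 × 4 = 12. M₁ = 4, y₁ ≡ 1 (mod 3). M₂ = 3, y₂ ≡ 3 (mod 4). r = 1×4×1 + 2×3×3 ≡ 10 (mod 12)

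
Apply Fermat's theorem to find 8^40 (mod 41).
By Fermat's Little Theorem, 8^{40} ≡ 1 (mod 41) since 41 is prime and gcd(8, 41) = 1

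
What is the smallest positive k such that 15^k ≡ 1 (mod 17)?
Powers of 15 mod 17: 15^1≡15, 15^2≡4, 15^3≡9, 15^4≡16, 15^5≡2, 15^6≡13, 15^7≡8, 15^8≡1. Order = 8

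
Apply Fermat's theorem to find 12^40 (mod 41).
By Fermat's Little Theorem, 12^{40} ≡ 1 (mod 41) since 41 is prime and gcd(12, 41) = 1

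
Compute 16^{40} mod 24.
16

Using successive squaring:
Binary expansion of 40: 101000
Powers of 16 mod 24 (each is the square of the previous):
  16^1 ≡ 16 (mod 24)
  16^2 ≡ 16² = 256 ≡ 16 (mod 24)
  16^4 ≡ 16² = 256 ≡ 16 (mod 24)
  16^8 ≡ 16² = 256 ≡ 16 (mod 24)
  16^16 ≡ 16² = 256 ≡ 16 (mod 24)
  16^32 ≡ 16² = 256 ≡ 16 (mod 24)
40 = 32 + 8, so 16^40 = 16^32 × 16^8 ≡ 16 × 16 (mod 24)
Multiplying step by step:
  16 × 16 = 256 ≡ 16 (mod 24)
Result: 16^40 ≡ 16 (mod 24)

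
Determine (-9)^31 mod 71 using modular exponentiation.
Using repeated squaring. (-9) ≡ 62 (mod 71). 31 = 16 + 8 + 4 + 2 + 1 (binary 11111). Repeated squaring mod 71: 62^1 ≡ 62; 62^2 ≡ 62² = 3844 ≡ 10; 62^4 ≡ 10² = 100 ≡ 29; 62^8 ≡ 29² = 841 ≡ 60; 62^16 ≡ 60² = 3600 ≡ 50. Multiply: (-9)^31 ≡ 62^16 × 62^8 × 62^4 × 62^2 × 62^1 ≡ 50 × 60 × 29 × 10 × 62 (mod 71): 50 × 60 = 3000 ≡ 18; 18 × 29 = 522 ≡ 25; 25 × 10 = 250 ≡ 37; 37 × 62 = 2294 ≡ 22. So (-9)^31 ≡ 22 (mod 71).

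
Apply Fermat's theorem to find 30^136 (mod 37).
By Fermat: 30^{36} ≡ 1 (mod 37). 136 = 3×36 + 28. So 30^{136} ≡ 30^{28} ≡ 7 (mod 37)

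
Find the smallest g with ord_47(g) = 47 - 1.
p - 1 = 46 has prime divisors 2, 23. h is a primitive root mod 47 iff h^(46/q) ≢ 1 (mod 47) for each such q.
h = 2: 2^23 ≡ 1, 2^2 ≡ 4 (mod 47); 2^23 ≡ 1, so not a primitive root.
h = 3: 3^23 ≡ 1, 3^2 ≡ 9 (mod 47); 3^23 ≡ 1, so not a primitive root.
h = 4: 4^23 ≡ 1, 4^2 ≡ 16 (mod 47); 4^23 ≡ 1, so not a primitive root.
h = 5: 5^23 ≡ 46, 5^2 ≡ 25 (mod 47); none is 1, so 5 has order 46 and is a primitive root.
The smallest primitive root mod 47 is g = 5.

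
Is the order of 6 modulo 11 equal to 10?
Yes, ord_11(6) = 10.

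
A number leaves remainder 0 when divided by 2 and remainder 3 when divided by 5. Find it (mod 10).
M = 2 × 5 = 10. M₁ = 5, y₁ ≡ 1 (mod 2). M₂ = 2, y₂ ≡ 3 (mod 5). m = 0×5×1 + 3×2×3 ≡ 8 (mod 10)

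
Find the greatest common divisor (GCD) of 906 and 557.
1

Using the Euclidean algorithm:
906 = 1 × 557 + 349
557 = 1 × 349 + 208
349 = 1 × 208 + 141
208 = 1 × 141 + 67
141 = 2 × 67 + 7
67 = 9 × 7 + 4
7 = 1 × 4 + 3
4 = 1 × 3 + 1
3 = 3 × 1 + 0

GCD(906, 557) = 1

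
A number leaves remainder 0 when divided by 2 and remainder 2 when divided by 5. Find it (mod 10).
M = 2 × 5 = 10. M₁ = 5, y₁ ≡ 1 (mod 2). M₂ = 2, y₂ ≡ 3 (mod 5). y = 0×5×1 + 2×2×3 ≡ 2 (mod 10)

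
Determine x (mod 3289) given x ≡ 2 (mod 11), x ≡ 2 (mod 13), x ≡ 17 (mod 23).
431

Using the Chinese Remainder Theorem:
M = product of moduli = 3289
For equation 1: M_1 = 299, 299 ≡ 2 (mod 11), inverse of 299 mod 11 is 6 (check: 2 × 6 = 12 ≡ 1 (mod 11))
For equation 2: M_2 = 253, 253 ≡ 6 (mod 13), inverse of 253 mod 13 is 11 (check: 6 × 11 = 66 ≡ 1 (mod 13))
For equation 3: M_3 = 143, 143 ≡ 5 (mod 23), inverse of 143 mod 23 is 14 (check: 5 × 14 = 70 ≡ 1 (mod 23))
Combine: x ≡ Σ r_i×M_i×(M_i⁻¹ mod m_i) = 2×299×6 + 2×253×11 + 17×143×14 = 3588 + 5566 + 34034 = 43188
43188 mod 3289 = 431
x ≡ 431 (mod 3289)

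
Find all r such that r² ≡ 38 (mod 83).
The square roots of 38 mod 83 are 11 and 72. Verify: 11² = 121 ≡ 38 (mod 83)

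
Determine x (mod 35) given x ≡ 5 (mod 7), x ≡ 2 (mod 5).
12

Using the Chinese Remainder Theorem:
M = product of moduli = 35
For equation 1: M_1 = 5, 5 ≡ 5 (mod 7), inverse of 5 mod 7 is 3 (check: 5 × 3 = 15 ≡ 1 (mod 7))
For equation 2: M_2 = 7, 7 ≡ 2 (mod 5), inverse of 7 mod 5 is 3 (check: 2 × 3 = 6 ≡ 1 (mod 5))
Combine: x ≡ Σ r_i×M_i×(M_i⁻¹ mod m_i) = 5×5×3 + 2×7×3 = 75 + 42 = 117
117 mod 35 = 12
x ≡ 12 (mod 35)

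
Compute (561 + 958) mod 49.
0

(561 + 958) = 1519
1519 mod 49 = 0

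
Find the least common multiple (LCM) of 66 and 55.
330

First find GCD(66, 55) using the Euclidean algorithm:
66 = 1 × 55 + 11
55 = 5 × 11 + 0
GCD(66, 55) = 11

LCM formula: LCM(a, b) = (a × b) / GCD(a, b)
LCM(66, 55) = (66 × 55) / 11
LCM(66, 55) = 3630 / 11
LCM(66, 55) = 330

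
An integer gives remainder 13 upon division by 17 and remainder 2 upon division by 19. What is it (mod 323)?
M = 17 × 19 = 323. M₁ = 19, y₁ ≡ 9 (mod 17). M₂ = 17, y₂ ≡ 9 (mod 19). t = 13×19×9 + 2×17×9 ≡ 268 (mod 323). The smallest positive such number is 268.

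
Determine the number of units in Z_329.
276

Prime factorization: 329 = 7 × 47
Using the formula φ(n) = n × Π(1 - 1/p) for each prime factor p:
φ(329) = 329 × (1 - 1/7) × (1 - 1/47)
φ(329) = 276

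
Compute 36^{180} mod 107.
13

Using successive squaring:
Binary expansion of 180: 10110100
Powers of 36 mod 107 (each is the square of the previous):
  36^1 ≡ 36 (mod 107)
  36^2 ≡ 36² = 1296 ≡ 12 (mod 107)
  36^4 ≡ 12² = 144 ≡ 37 (mod 107)
  36^8 ≡ 37² = 1369 ≡ 85 (mod 107)
  36^16 ≡ 85² = 7225 ≡ 56 (mod 107)
  36^32 ≡ 56² = 3136 ≡ 33 (mod 107)
  36^64 ≡ 33² = 1089 ≡ 19 (mod 107)
  36^128 ≡ 19² = 361 ≡ 40 (mod 107)
180 = 128 + 32 + 16 + 4, so 36^180 = 36^128 × 36^32 × 36^16 × 36^4 ≡ 40 × 33 × 56 × 37 (mod 107)
Multiplying step by step:
  40 × 33 = 1320 ≡ 36 (mod 107)
  36 × 56 = 2016 ≡ 90 (mod 107)
  90 × 37 = 3330 ≡ 13 (mod 107)
Result: 36^180 ≡ 13 (mod 107)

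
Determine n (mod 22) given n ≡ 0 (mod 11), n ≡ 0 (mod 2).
0

Using the Chinese Remainder Theorem:
M = product of moduli = 22
For equation 1: M_1 = 2, 2 ≡ 2 (mod 11), inverse of 2 mod 11 is 6 (check: 2 × 6 = 12 ≡ 1 (mod 11))
For equation 2: M_2 = 11, 11 ≡ 1 (mod 2), inverse of 11 mod 2 is 1 (check: 1 × 1 = 1 ≡ 1 (mod 2))
Combine: n ≡ Σ r_i×M_i×(M_i⁻¹ mod m_i) = 0×2×6 + 0×11×1 = 0 + 0 = 0
0 mod 22 = 0
n ≡ 0 (mod 22)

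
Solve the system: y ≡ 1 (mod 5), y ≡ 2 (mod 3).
M = 5 × 3 = 15. M₁ = 3, y₁ ≡ 2 (mod 5). M₂ = 5, y₂ ≡ 2 (mod 3). y = 1×3×2 + 2×5×2 ≡ 11 (mod 15)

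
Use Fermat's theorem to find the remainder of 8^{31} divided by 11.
8

By Fermat's Little Theorem, a^(p-1) ≡ 1 (mod p) for prime p and gcd(a, p) = 1
Here p = 11, so 8^10 ≡ 1 (mod 11)
We can reduce the exponent: 31 mod 10 = 1
So 8^31 ≡ 8^1 (mod 11)
Computing: 8^1 mod 11 = 8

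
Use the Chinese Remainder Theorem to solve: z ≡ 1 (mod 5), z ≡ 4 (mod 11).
M = 5 × 11 = 55. M₁ = 11, y₁ ≡ 1 (mod 5). M₂ = 5, y₂ ≡ 9 (mod 11). z = 1×11×1 + 4×5×9 ≡ 26 (mod 55)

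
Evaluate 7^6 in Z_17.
6 = 4 + 2 (binary 110). Repeated squaring mod 17: 7^1 ≡ 7; 7^2 ≡ 7² = 49 ≡ 15; 7^4 ≡ 15² = 225 ≡ 4. Multiply: 7^6 = 7^4 × 7^2 ≡ 4 × 15 (mod 17): 4 × 15 = 60 ≡ 9. So 7^6 ≡ 9 (mod 17).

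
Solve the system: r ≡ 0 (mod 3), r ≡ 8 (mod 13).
M = 3 × 13 = 39. M₁ = 13, y₁ ≡ 1 (mod 3). M₂ = 3, y₂ ≡ 9 (mod 13). r = 0×13×1 + 8×3×9 ≡ 21 (mod 39)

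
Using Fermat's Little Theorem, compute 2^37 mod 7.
By Fermat: 2^{6} ≡ 1 (mod 7). 37 = 6×6 + 1. So 2^{37} ≡ 2^{1} ≡ 2 (mod 7)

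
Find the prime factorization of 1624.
2^3 × 7 × 29

Divide by primes starting from smallest:
1624 ÷ 2 = 812
812 ÷ 2 = 406
406 ÷ 2 = 203
203 ÷ 7 = 29
29 ÷ 29 = 1

1624 = 2^3 × 7 × 29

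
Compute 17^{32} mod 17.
0

Using successive squaring:
Binary expansion of 32: 100000
Powers of 17 mod 17 (each is the square of the previous):
  17^1 ≡ 0 (mod 17)
  17^2 ≡ 0² = 0 ≡ 0 (mod 17)
  17^4 ≡ 0² = 0 ≡ 0 (mod 17)
  17^8 ≡ 0² = 0 ≡ 0 (mod 17)
  17^16 ≡ 0² = 0 ≡ 0 (mod 17)
  17^32 ≡ 0² = 0 ≡ 0 (mod 17)
32 is a power of 2, so 17^32 is the last square: ≡ 0 (mod 17)
Result: 17^32 ≡ 0 (mod 17)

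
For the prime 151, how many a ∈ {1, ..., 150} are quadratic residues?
For prime 151, there are (p-1)/2 = (151-1)/2 = 75 quadratic residues (excluding 0).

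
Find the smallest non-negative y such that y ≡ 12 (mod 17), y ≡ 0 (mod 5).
80

Using the Chinese Remainder Theorem:
M = product of moduli = 85
For equation 1: M_1 = 5, 5 ≡ 5 (mod 17), inverse of 5 mod 17 is 7 (check: 5 × 7 = 35 ≡ 1 (mod 17))
For equation 2: M_2 = 17, 17 ≡ 2 (mod 5), inverse of 17 mod 5 is 3 (check: 2 × 3 = 6 ≡ 1 (mod 5))
Combine: y ≡ Σ r_i×M_i×(M_i⁻¹ mod m_i) = 12×5×7 + 0×17×3 = 420 + 0 = 420
420 mod 85 = 80
y ≡ 80 (mod 85)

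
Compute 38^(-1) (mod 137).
38^(-1) ≡ 119 (mod 137). Verification: 38 × 119 = 4522 ≡ 1 (mod 137)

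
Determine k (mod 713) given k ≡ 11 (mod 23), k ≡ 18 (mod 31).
80

Using the Chinese Remainder Theorem:
M = product of moduli = 713
For equation 1: M_1 = 31, 31 ≡ 8 (mod 23), inverse of 31 mod 23 is 3 (check: 8 × 3 = 24 ≡ 1 (mod 23))
For equation 2: M_2 = 23, 23 ≡ 23 (mod 31), inverse of 23 mod 31 is 27 (check: 23 × 27 = 621 ≡ 1 (mod 31))
Combine: k ≡ Σ r_i×M_i×(M_i⁻¹ mod m_i) = 11×31×3 + 18×23×27 = 1023 + 11178 = 12201
12201 mod 713 = 80
k ≡ 80 (mod 713)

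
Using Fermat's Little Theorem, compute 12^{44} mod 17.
4

By Fermat's Little Theorem, a^(p-1) ≡ 1 (mod p) for prime p and gcd(a, p) = 1
Here p = 17, so 12^16 ≡ 1 (mod 17)
We can reduce the exponent: 44 mod 16 = 12
So 12^44 ≡ 12^12 (mod 17)
Computing: 12^12 mod 17 = 4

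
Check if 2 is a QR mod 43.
By Euler's criterion: 2^{21} ≡ 42 (mod 43). Since this equals -1 (≡ 42), 2 is not a QR.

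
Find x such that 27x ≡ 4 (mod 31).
30

Since gcd(27, 31) = 1 divides 4, a solution exists.
Multiply both sides by the inverse of 27 mod 31:
  27^(-1) mod 31 = 23
  x ≡ 23 × 4 ≡ 92 ≡ 30 (mod 31)
Verification: 27 × 30 = 810 = 26 × 31 + 4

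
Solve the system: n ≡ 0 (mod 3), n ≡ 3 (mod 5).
M = 3 × 5 = 15. M₁ = 5, y₁ ≡ 2 (mod 3). M₂ = 3, y₂ ≡ 2 (mod 5). n = 0×5×2 + 3×3×2 ≡ 3 (mod 15)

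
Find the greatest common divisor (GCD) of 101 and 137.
1

Using the Euclidean algorithm:
101 = 0 × 137 + 101
137 = 1 × 101 + 36
101 = 2 × 36 + 29
36 = 1 × 29 + 7
29 = 4 × 7 + 1
7 = 7 × 1 + 0

GCD(101, 137) = 1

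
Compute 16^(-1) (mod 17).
16^(-1) ≡ 16 (mod 17). Verification: 16 × 16 = 256 ≡ 1 (mod 17)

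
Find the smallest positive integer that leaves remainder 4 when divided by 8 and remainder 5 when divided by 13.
M = 8 × 13 = 104. M₁ = 13, y₁ ≡ 5 (mod 8). M₂ = 8, y₂ ≡ 5 (mod 13). t = 4×13×5 + 5×8×5 ≡ 44 (mod 104). The smallest positive such number is 44.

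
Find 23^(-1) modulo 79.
55

Using Extended Euclidean Algorithm:
gcd(23, 79) = 1
Bezout coefficients: 23 × -24 + 79 × 7 = 1
So 23 × -24 ≡ 1 (mod 79)
The inverse is -24 mod 79 = 55
Verification: 23 × 55 = 1265 = 16 × 79 + 1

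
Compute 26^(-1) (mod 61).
54

Using Extended Euclidean Algorithm:
gcd(26, 61) = 1
Bezout coefficients: 26 × -7 + 61 × 3 = 1
So 26 × -7 ≡ 1 (mod 61)
The inverse is -7 mod 61 = 54
Verification: 26 × 54 = 1404 = 23 × 61 + 1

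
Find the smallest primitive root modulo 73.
p - 1 = 72 has prime divisors 2, 3. h is a primitive root mod 73 iff h^(72/q) ≢ 1 (mod 73) for each such q.
h = 2: 2^36 ≡ 1, 2^24 ≡ 64 (mod 73); 2^36 ≡ 1, so not a primitive root.
h = 3: 3^36 ≡ 1, 3^24 ≡ 1 (mod 73); 3^36 ≡ 1, so not a primitive root.
h = 4: 4^36 ≡ 1, 4^24 ≡ 8 (mod 73); 4^36 ≡ 1, so not a primitive root.
h = 5: 5^36 ≡ 72, 5^24 ≡ 8 (mod 73); none is 1, so 5 has order 72 and is a primitive root.
The smallest primitive root mod 73 is g = 5.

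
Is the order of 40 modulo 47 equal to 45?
No, the actual order is 46, not 45.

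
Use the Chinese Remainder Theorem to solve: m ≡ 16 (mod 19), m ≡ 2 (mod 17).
M = 19 × 17 = 323. M₁ = 17, y₁ ≡ 9 (mod 19). M₂ = 19, y₂ ≡ 9 (mod 17). m = 16×17×9 + 2×19×9 ≡ 206 (mod 323)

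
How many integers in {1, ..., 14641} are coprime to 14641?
13310

Prime factorization: 14641 = 11^4
Using the formula φ(n) = n × Π(1 - 1/p) for each prime factor p:
φ(14641) = 14641 × (1 - 1/11)
φ(14641) = 13310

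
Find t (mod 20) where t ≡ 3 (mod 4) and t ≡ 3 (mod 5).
M = 4 × 5 = 20. M₁ = 5, y₁ ≡ 1 (mod 4). M₂ = 4, y₂ ≡ 4 (mod 5). t = 3×5×1 + 3×4×4 ≡ 3 (mod 20)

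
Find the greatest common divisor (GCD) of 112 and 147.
7

Using the Euclidean algorithm:
112 = 0 × 147 + 112
147 = 1 × 112 + 35
112 = 3 × 35 + 7
35 = 5 × 7 + 0

GCD(112, 147) = 7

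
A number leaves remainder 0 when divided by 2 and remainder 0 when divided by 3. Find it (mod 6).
M = 2 × 3 = 6. M₁ = 3, y₁ ≡ 1 (mod 2). M₂ = 2, y₂ ≡ 2 (mod 3). r = 0×3×1 + 0×2×2 ≡ 0 (mod 6)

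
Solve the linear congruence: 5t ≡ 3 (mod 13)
11

Since gcd(5, 13) = 1 divides 3, a solution exists.
Multiply both sides by the inverse of 5 mod 13:
  5^(-1) mod 13 = 8
  x ≡ 8 × 3 ≡ 24 ≡ 11 (mod 13)
Verification: 5 × 11 = 55 = 4 × 13 + 3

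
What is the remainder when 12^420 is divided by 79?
Using Fermat: 12^{78} ≡ 1 (mod 79). 420 ≡ 30 (mod 78). So 12^{420} ≡ 12^{30} ≡ 38 (mod 79)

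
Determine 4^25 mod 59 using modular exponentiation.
Using repeated squaring. 25 = 16 + 8 + 1 (binary 11001). Repeated squaring mod 59: 4^1 ≡ 4; 4^2 ≡ 4² = 16 ≡ 16; 4^4 ≡ 16² = 256 ≡ 20; 4^8 ≡ 20² = 400 ≡ 46; 4^16 ≡ 46² = 2116 ≡ 51. Multiply: 4^25 = 4^16 × 4^8 × 4^1 ≡ 51 × 46 × 4 (mod 59): 51 × 46 = 2346 ≡ 45; 45 × 4 = 180 ≡ 3. So 4^25 ≡ 3 (mod 59).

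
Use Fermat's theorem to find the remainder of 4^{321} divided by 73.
8

By Fermat's Little Theorem, a^(p-1) ≡ 1 (mod p) for prime p and gcd(a, p) = 1
Here p = 73, so 4^72 ≡ 1 (mod 73)
We can reduce the exponent: 321 mod 72 = 33
So 4^321 ≡ 4^33 (mod 73)
Computing: 4^33 mod 73 = 8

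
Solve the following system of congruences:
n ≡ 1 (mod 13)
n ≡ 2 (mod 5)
27

Using the Chinese Remainder Theorem:
M = product of moduli = 65
For equation 1: M_1 = 5, 5 ≡ 5 (mod 13), inverse of 5 mod 13 is 8 (check: 5 × 8 = 40 ≡ 1 (mod 13))
For equation 2: M_2 = 13, 13 ≡ 3 (mod 5), inverse of 13 mod 5 is 2 (check: 3 × 2 = 6 ≡ 1 (mod 5))
Combine: n ≡ Σ r_i×M_i×(M_i⁻¹ mod m_i) = 1×5×8 + 2×13×2 = 40 + 52 = 92
92 mod 65 = 27
n ≡ 27 (mod 65)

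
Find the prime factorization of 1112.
2^3 × 139

Divide by primes starting from smallest:
1112 ÷ 2 = 556
556 ÷ 2 = 278
278 ÷ 2 = 139
139 ÷ 139 = 1

1112 = 2^3 × 139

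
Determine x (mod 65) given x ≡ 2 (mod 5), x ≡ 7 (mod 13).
7

Using the Chinese Remainder Theorem:
M = product of moduli = 65
For equation 1: M_1 = 13, 13 ≡ 3 (mod 5), inverse of 13 mod 5 is 2 (check: 3 × 2 = 6 ≡ 1 (mod 5))
For equation 2: M_2 = 5, 5 ≡ 5 (mod 13), inverse of 5 mod 13 is 8 (check: 5 × 8 = 40 ≡ 1 (mod 13))
Combine: x ≡ Σ r_i×M_i×(M_i⁻¹ mod m_i) = 2×13×2 + 7×5×8 = 52 + 280 = 332
332 mod 65 = 7
x ≡ 7 (mod 65)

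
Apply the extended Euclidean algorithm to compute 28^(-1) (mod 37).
Extended GCD: 28(4) + 37(-3) = 1. So 28^(-1) ≡ 4 ≡ 4 (mod 37). Verify: 28 × 4 = 112 ≡ 1 (mod 37)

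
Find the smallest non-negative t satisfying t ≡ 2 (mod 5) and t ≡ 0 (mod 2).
M = 5 × 2 = 10. M₁ = 2, y₁ ≡ 3 (mod 5). M₂ = 5, y₂ ≡ 1 (mod 2). t = 2×2×3 + 0×5×1 ≡ 2 (mod 10)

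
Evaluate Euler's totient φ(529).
506

Prime factorization: 529 = 23^2
Using the formula φ(n) = n × Π(1 - 1/p) for each prime factor p:
φ(529) = 529 × (1 - 1/23)
φ(529) = 506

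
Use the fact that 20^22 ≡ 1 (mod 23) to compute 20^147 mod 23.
By Fermat: 20^{22} ≡ 1 (mod 23). 147 = 6×22 + 15. So 20^{147} ≡ 20^{15} ≡ 11 (mod 23)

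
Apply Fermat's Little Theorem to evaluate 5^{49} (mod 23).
20

By Fermat's Little Theorem, a^(p-1) ≡ 1 (mod p) for prime p and gcd(a, p) = 1
Here p = 23, so 5^22 ≡ 1 (mod 23)
We can reduce the exponent: 49 mod 22 = 5
So 5^49 ≡ 5^5 (mod 23)
Computing: 5^5 mod 23 = 20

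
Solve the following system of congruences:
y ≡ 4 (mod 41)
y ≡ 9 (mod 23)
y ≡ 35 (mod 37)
3735

Using the Chinese Remainder Theorem:
M = product of moduli = 34891
For equation 1: M_1 = 851, 851 ≡ 31 (mod 41), inverse of 851 mod 41 is 4 (check: 31 × 4 = 124 ≡ 1 (mod 41))
For equation 2: M_2 = 1517, 1517 ≡ 22 (mod 23), inverse of 1517 mod 23 is 22 (check: 22 × 22 = 484 ≡ 1 (mod 23))
For equation 3: M_3 = 943, 943 ≡ 18 (mod 37), inverse of 943 mod 37 is 35 (check: 18 × 35 = 630 ≡ 1 (mod 37))
Combine: y ≡ Σ r_i×M_i×(M_i⁻¹ mod m_i) = 4×851×4 + 9×1517×22 + 35×943×35 = 13616 + 300366 + 1155175 = 1469157
1469157 mod 34891 = 3735
y ≡ 3735 (mod 34891)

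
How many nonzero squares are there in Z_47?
For prime 47, there are (p-1)/2 = (47-1)/2 = 23 quadratic residues (excluding 0).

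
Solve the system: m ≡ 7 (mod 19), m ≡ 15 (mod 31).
M = 19 × 31 = 589. M₁ = 31, y₁ ≡ 8 (mod 19). M₂ = 19, y₂ ≡ 18 (mod 31). m = 7×31×8 + 15×19×18 ≡ 387 (mod 589)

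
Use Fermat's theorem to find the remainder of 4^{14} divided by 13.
3

By Fermat's Little Theorem, a^(p-1) ≡ 1 (mod p) for prime p and gcd(a, p) = 1
Here p = 13, so 4^12 ≡ 1 (mod 13)
We can reduce the exponent: 14 mod 12 = 2
So 4^14 ≡ 4^2 (mod 13)
Computing: 4^2 mod 13 = 3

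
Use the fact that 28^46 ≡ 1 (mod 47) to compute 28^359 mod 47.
By Fermat: 28^{46} ≡ 1 (mod 47). 359 = 7×46 + 37. So 28^{359} ≡ 28^{37} ≡ 7 (mod 47)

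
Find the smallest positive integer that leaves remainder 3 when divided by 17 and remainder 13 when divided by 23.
M = 17 × 23 = 391. M₁ = 23, y₁ ≡ 3 (mod 17). M₂ = 17, y₂ ≡ 19 (mod 23). y = 3×23×3 + 13×17×19 ≡ 105 (mod 391). The smallest positive such number is 105.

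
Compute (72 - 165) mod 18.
15

(72 - 165) = -93
-93 mod 18 = 15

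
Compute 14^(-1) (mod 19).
15

Using Extended Euclidean Algorithm:
gcd(14, 19) = 1
Bezout coefficients: 14 × -4 + 19 × 3 = 1
So 14 × -4 ≡ 1 (mod 19)
The inverse is -4 mod 19 = 15
Verification: 14 × 15 = 210 = 11 × 19 + 1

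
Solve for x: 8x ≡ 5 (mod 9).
4

Since gcd(8, 9) = 1 divides 5, a solution exists.
Multiply both sides by the inverse of 8 mod 9:
  8^(-1) mod 9 = 8
  x ≡ 8 × 5 ≡ 40 ≡ 4 (mod 9)
Verification: 8 × 4 = 32 = 3 × 9 + 5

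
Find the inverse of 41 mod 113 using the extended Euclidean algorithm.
Extended GCD: 41(-11) + 113(4) = 1. So 41^(-1) ≡ 102 ≡ 102 (mod 113). Verify: 41 × 102 = 4182 ≡ 1 (mod 113)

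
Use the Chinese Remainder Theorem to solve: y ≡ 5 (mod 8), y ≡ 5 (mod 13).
M = 8 × 13 = 104. M₁ = 13, y₁ ≡ 5 (mod 8). M₂ = 8, y₂ ≡ 5 (mod 13). y = 5×13×5 + 5×8×5 ≡ 5 (mod 104)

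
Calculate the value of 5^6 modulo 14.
6 = 4 + 2 (binary 110). Repeated squaring mod 14: 5^1 ≡ 5; 5^2 ≡ 5² = 25 ≡ 11; 5^4 ≡ 11² = 121 ≡ 9. Multiply: 5^6 = 5^4 × 5^2 ≡ 9 × 11 (mod 14): 9 × 11 = 99 ≡ 1. So 5^6 ≡ 1 (mod 14).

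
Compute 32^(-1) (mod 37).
32^(-1) ≡ 22 (mod 37). Verification: 32 × 22 = 704 ≡ 1 (mod 37)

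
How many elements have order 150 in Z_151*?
Number of primitive roots mod 151 = φ(150) = 40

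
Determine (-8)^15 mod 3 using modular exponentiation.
Using Fermat: (-8)^{2} ≡ 1 (mod 3). 15 ≡ 1 (mod 2). So (-8)^{15} ≡ (-8)^{1} ≡ 1 (mod 3)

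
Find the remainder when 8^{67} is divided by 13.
By Fermat: 8^{12} ≡ 1 (mod 13). 67 = 5×12 + 7. So 8^{67} ≡ 8^{7} ≡ 5 (mod 13)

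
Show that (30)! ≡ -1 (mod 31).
(30)! mod 31 = 30. Since this equals -1 (mod 31), Wilson confirms 31 is prime.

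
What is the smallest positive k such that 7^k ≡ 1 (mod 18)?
Powers of 7 mod 18: 7^1≡7, 7^2≡13, 7^3≡1. Order = 3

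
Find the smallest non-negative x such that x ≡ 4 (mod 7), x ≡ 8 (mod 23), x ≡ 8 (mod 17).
1572

Using the Chinese Remainder Theorem:
M = product of moduli = 2737
For equation 1: M_1 = 391, 391 ≡ 6 (mod 7), inverse of 391 mod 7 is 6 (check: 6 × 6 = 36 ≡ 1 (mod 7))
For equation 2: M_2 = 119, 119 ≡ 4 (mod 23), inverse of 119 mod 23 is 6 (check: 4 × 6 = 24 ≡ 1 (mod 23))
For equation 3: M_3 = 161, 161 ≡ 8 (mod 17), inverse of 161 mod 17 is 15 (check: 8 × 15 = 120 ≡ 1 (mod 17))
Combine: x ≡ Σ r_i×M_i×(M_i⁻¹ mod m_i) = 4×391×6 + 8×119×6 + 8×161×15 = 9384 + 5712 + 19320 = 34416
34416 mod 2737 = 1572
x ≡ 1572 (mod 2737)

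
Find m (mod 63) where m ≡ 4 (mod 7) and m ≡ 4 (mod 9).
M = 7 × 9 = 63. M₁ = 9, y₁ ≡ 4 (mod 7). M₂ = 7, y₂ ≡ 4 (mod 9). m = 4×9×4 + 4×7×4 ≡ 4 (mod 63)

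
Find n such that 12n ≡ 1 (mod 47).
12^(-1) ≡ 4 (mod 47). Verification: 12 × 4 = 48 ≡ 1 (mod 47)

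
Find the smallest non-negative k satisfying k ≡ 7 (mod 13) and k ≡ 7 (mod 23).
M = 13 × 23 = 299. M₁ = 23, y₁ ≡ 4 (mod 13). M₂ = 13, y₂ ≡ 16 (mod 23). k = 7×23×4 + 7×13×16 ≡ 7 (mod 299)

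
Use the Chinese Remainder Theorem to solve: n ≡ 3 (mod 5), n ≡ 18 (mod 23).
18

Using the Chinese Remainder Theorem:
M = product of moduli = 115
For equation 1: M_1 = 23, 23 ≡ 3 (mod 5), inverse of 23 mod 5 is 2 (check: 3 × 2 = 6 ≡ 1 (mod 5))
For equation 2: M_2 = 5, 5 ≡ 5 (mod 23), inverse of 5 mod 23 is 14 (check: 5 × 14 = 70 ≡ 1 (mod 23))
Combine: n ≡ Σ r_i×M_i×(M_i⁻¹ mod m_i) = 3×23×2 + 18×5×14 = 138 + 1260 = 1398
1398 mod 115 = 18
n ≡ 18 (mod 115)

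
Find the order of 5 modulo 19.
Powers of 5 mod 19: 5^1≡5, 5^2≡6, 5^3≡11, 5^4≡17, 5^5≡9, 5^6≡7, 5^7≡16, 5^8≡4, 5^9≡1. Order = 9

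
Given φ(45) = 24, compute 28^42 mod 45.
By Euler: 28^{24} ≡ 1 (mod 45) since gcd(28, 45) = 1. 42 = 1×24 + 18. So 28^{42} ≡ 28^{18} ≡ 19 (mod 45)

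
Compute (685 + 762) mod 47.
37

(685 + 762) = 1447
1447 mod 47 = 37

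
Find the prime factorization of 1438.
2 × 719

Divide by primes starting from smallest:
1438 ÷ 2 = 719
719 ÷ 719 = 1

1438 = 2 × 719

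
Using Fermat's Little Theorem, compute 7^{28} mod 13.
9

By Fermat's Little Theorem, a^(p-1) ≡ 1 (mod p) for prime p and gcd(a, p) = 1
Here p = 13, so 7^12 ≡ 1 (mod 13)
We can reduce the exponent: 28 mod 12 = 4
So 7^28 ≡ 7^4 (mod 13)
Computing: 7^4 mod 13 = 9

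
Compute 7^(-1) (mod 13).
7^(-1) ≡ 2 (mod 13). Verification: 7 × 2 = 14 ≡ 1 (mod 13)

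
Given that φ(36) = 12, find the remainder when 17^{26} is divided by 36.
By Euler: 17^{12} ≡ 1 (mod 36) since gcd(17, 36) = 1. 26 = 2×12 + 2. So 17^{26} ≡ 17^{2} ≡ 1 (mod 36)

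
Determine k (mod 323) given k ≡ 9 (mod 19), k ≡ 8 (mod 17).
161

Using the Chinese Remainder Theorem:
M = product of moduli = 323
For equation 1: M_1 = 17, 17 ≡ 17 (mod 19), inverse of 17 mod 19 is 9 (check: 17 × 9 = 153 ≡ 1 (mod 19))
For equation 2: M_2 = 19, 19 ≡ 2 (mod 17), inverse of 19 mod 17 is 9 (check: 2 × 9 = 18 ≡ 1 (mod 17))
Combine: k ≡ Σ r_i×M_i×(M_i⁻¹ mod m_i) = 9×17×9 + 8×19×9 = 1377 + 1368 = 2745
2745 mod 323 = 161
k ≡ 161 (mod 323)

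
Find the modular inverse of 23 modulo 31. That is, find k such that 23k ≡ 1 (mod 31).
27

Using Extended Euclidean Algorithm:
gcd(23, 31) = 1
Bezout coefficients: 23 × -4 + 31 × 3 = 1
So 23 × -4 ≡ 1 (mod 31)
The inverse is -4 mod 31 = 27
Verification: 23 × 27 = 621 = 20 × 31 + 1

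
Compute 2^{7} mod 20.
8

Using successive squaring:
Binary expansion of 7: 111
Powers of 2 mod 20 (each is the square of the previous):
  2^1 ≡ 2 (mod 20)
  2^2 ≡ 2² = 4 ≡ 4 (mod 20)
  2^4 ≡ 4² = 16 ≡ 16 (mod 20)
7 = 4 + 2 + 1, so 2^7 = 2^4 × 2^2 × 2^1 ≡ 16 × 4 × 2 (mod 20)
Multiplying step by step:
  16 × 4 = 64 ≡ 4 (mod 20)
  4 × 2 = 8 ≡ 8 (mod 20)
Result: 2^7 ≡ 8 (mod 20)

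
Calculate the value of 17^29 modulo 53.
Using repeated squaring. 29 = 16 + 8 + 4 + 1 (binary 11101). Repeated squaring mod 53: 17^1 ≡ 17; 17^2 ≡ 17² = 289 ≡ 24; 17^4 ≡ 24² = 576 ≡ 46; 17^8 ≡ 46² = 2116 ≡ 49; 17^16 ≡ 49² = 2401 ≡ 16. Multiply: 17^29 = 17^16 × 17^8 × 17^4 × 17^1 ≡ 16 × 49 × 46 × 17 (mod 53): 16 × 49 = 784 ≡ 42; 42 × 46 = 1932 ≡ 24; 24 × 17 = 408 ≡ 37. So 17^29 ≡ 37 (mod 53).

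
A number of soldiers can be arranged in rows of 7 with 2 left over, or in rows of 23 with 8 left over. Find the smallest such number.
M = 7 × 23 = 161. M₁ = 23, y₁ ≡ 4 (mod 7). M₂ = 7, y₂ ≡ 10 (mod 23). t = 2×23×4 + 8×7×10 ≡ 100 (mod 161). The smallest positive such number is 100.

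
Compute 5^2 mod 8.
2 = 2 (binary 10). Repeated squaring mod 8: 5^1 ≡ 5; 5^2 ≡ 5² = 25 ≡ 1. So 5^2 ≡ 1 (mod 8).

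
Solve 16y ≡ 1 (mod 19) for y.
16^(-1) ≡ 6 (mod 19). Verification: 16 × 6 = 96 ≡ 1 (mod 19)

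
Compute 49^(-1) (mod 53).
49^(-1) ≡ 13 (mod 53). Verification: 49 × 13 = 637 ≡ 1 (mod 53)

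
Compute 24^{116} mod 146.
8

Using successive squaring:
Binary expansion of 116: 1110100
Powers of 24 mod 146 (each is the square of the previous):
  24^1 ≡ 24 (mod 146)
  24^2 ≡ 24² = 576 ≡ 138 (mod 146)
  24^4 ≡ 138² = 19044 ≡ 64 (mod 146)
  24^8 ≡ 64² = 4096 ≡ 8 (mod 146)
  24^16 ≡ 8² = 64 ≡ 64 (mod 146)
  24^32 ≡ 64² = 4096 ≡ 8 (mod 146)
  24^64 ≡ 8² = 64 ≡ 64 (mod 146)
116 = 64 + 32 + 16 + 4, so 24^116 = 24^64 × 24^32 × 24^16 × 24^4 ≡ 64 × 8 × 64 × 64 (mod 146)
Multiplying step by step:
  64 × 8 = 512 ≡ 74 (mod 146)
  74 × 64 = 4736 ≡ 64 (mod 146)
  64 × 64 = 4096 ≡ 8 (mod 146)
Result: 24^116 ≡ 8 (mod 146)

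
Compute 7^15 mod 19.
Using repeated squaring. 15 = 8 + 4 + 2 + 1 (binary 1111). Repeated squaring mod 19: 7^1 ≡ 7; 7^2 ≡ 7² = 49 ≡ 11; 7^4 ≡ 11² = 121 ≡ 7; 7^8 ≡ 7² = 49 ≡ 11. Multiply: 7^15 = 7^8 × 7^4 × 7^2 × 7^1 ≡ 11 × 7 × 11 × 7 (mod 19): 11 × 7 = 77 ≡ 1; 1 × 11 = 11 ≡ 11; 11 × 7 = 77 ≡ 1. So 7^15 ≡ 1 (mod 19).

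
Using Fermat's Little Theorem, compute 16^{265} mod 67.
16

By Fermat's Little Theorem, a^(p-1) ≡ 1 (mod p) for prime p and gcd(a, p) = 1
Here p = 67, so 16^66 ≡ 1 (mod 67)
We can reduce the exponent: 265 mod 66 = 1
So 16^265 ≡ 16^1 (mod 67)
Computing: 16^1 mod 67 = 16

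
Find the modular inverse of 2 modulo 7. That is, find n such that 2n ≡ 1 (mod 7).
4

Using Extended Euclidean Algorithm:
gcd(2, 7) = 1
Bezout coefficients: 2 × -3 + 7 × 1 = 1
So 2 × -3 ≡ 1 (mod 7)
The inverse is -3 mod 7 = 4
Verification: 2 × 4 = 8 = 1 × 7 + 1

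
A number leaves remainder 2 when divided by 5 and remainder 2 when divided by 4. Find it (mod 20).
M = 5 × 4 = 20. M₁ = 4, y₁ ≡ 4 (mod 5). M₂ = 5, y₂ ≡ 1 (mod 4). z = 2×4×4 + 2×5×1 ≡ 2 (mod 20)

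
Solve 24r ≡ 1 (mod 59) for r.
24^(-1) ≡ 32 (mod 59). Verification: 24 × 32 = 768 ≡ 1 (mod 59)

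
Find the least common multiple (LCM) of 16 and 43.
688

First find GCD(16, 43) using the Euclidean algorithm:
16 = 0 × 43 + 16
43 = 2 × 16 + 11
16 = 1 × 11 + 5
11 = 2 × 5 + 1
5 = 5 × 1 + 0
GCD(16, 43) = 1

LCM formula: LCM(a, b) = (a × b) / GCD(a, b)
LCM(16, 43) = (16 × 43) / 1
LCM(16, 43) = 688 / 1
LCM(16, 43) = 688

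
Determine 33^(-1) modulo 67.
33^(-1) ≡ 65 (mod 67). Verification: 33 × 65 = 2145 ≡ 1 (mod 67)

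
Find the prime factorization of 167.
167

Divide by primes starting from smallest:
167 ÷ 167 = 1

167 = 167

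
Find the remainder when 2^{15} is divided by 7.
By Fermat: 2^{6} ≡ 1 (mod 7). 15 = 2×6 + 3. So 2^{15} ≡ 2^{3} ≡ 1 (mod 7)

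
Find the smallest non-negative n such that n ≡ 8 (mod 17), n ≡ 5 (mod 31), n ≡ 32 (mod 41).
2082

Using the Chinese Remainder Theorem:
M = product of moduli = 21607
For equation 1: M_1 = 1271, 1271 ≡ 13 (mod 17), inverse of 1271 mod 17 is 4 (check: 13 × 4 = 52 ≡ 1 (mod 17))
For equation 2: M_2 = 697, 697 ≡ 15 (mod 31), inverse of 697 mod 31 is 29 (check: 15 × 29 = 435 ≡ 1 (mod 31))
For equation 3: M_3 = 527, 527 ≡ 35 (mod 41), inverse of 527 mod 41 is 34 (check: 35 × 34 = 1190 ≡ 1 (mod 41))
Combine: n ≡ Σ r_i×M_i×(M_i⁻¹ mod m_i) = 8×1271×4 + 5×697×29 + 32×527×34 = 40672 + 101065 + 573376 = 715113
715113 mod 21607 = 2082
n ≡ 2082 (mod 21607)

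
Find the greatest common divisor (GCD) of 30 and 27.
3

Using the Euclidean algorithm:
30 = 1 × 27 + 3
27 = 9 × 3 + 0

GCD(30, 27) = 3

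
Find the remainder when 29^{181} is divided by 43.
By Fermat: 29^{42} ≡ 1 (mod 43). 181 = 4×42 + 13. So 29^{181} ≡ 29^{13} ≡ 18 (mod 43)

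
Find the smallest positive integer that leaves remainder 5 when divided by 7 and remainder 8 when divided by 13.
M = 7 × 13 = 91. M₁ = 13, y₁ ≡ 6 (mod 7). M₂ = 7, y₂ ≡ 2 (mod 13). n = 5×13×6 + 8×7×2 ≡ 47 (mod 91). The smallest positive such number is 47.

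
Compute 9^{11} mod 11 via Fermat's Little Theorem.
9

By Fermat's Little Theorem, a^(p-1) ≡ 1 (mod p) for prime p and gcd(a, p) = 1
Here p = 11, so 9^10 ≡ 1 (mod 11)
We can reduce the exponent: 11 mod 10 = 1
So 9^11 ≡ 9^1 (mod 11)
Computing: 9^1 mod 11 = 9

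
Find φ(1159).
1080

Prime factorization: 1159 = 19 × 61
Using the formula φ(n) = n × Π(1 - 1/p) for each prime factor p:
φ(1159) = 1159 × (1 - 1/19) × (1 - 1/61)
φ(1159) = 1080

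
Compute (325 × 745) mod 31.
15

(325 × 745) = 242125
242125 mod 31 = 15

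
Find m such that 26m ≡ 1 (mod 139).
26^(-1) ≡ 123 (mod 139). Verification: 26 × 123 = 3198 ≡ 1 (mod 139)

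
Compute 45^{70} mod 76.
45

Using successive squaring:
Binary expansion of 70: 1000110
Powers of 45 mod 76 (each is the square of the previous):
  45^1 ≡ 45 (mod 76)
  45^2 ≡ 45² = 2025 ≡ 49 (mod 76)
  45^4 ≡ 49² = 2401 ≡ 45 (mod 76)
  45^8 ≡ 45² = 2025 ≡ 49 (mod 76)
  45^16 ≡ 49² = 2401 ≡ 45 (mod 76)
  45^32 ≡ 45² = 2025 ≡ 49 (mod 76)
  45^64 ≡ 49² = 2401 ≡ 45 (mod 76)
70 = 64 + 4 + 2, so 45^70 = 45^64 × 45^4 × 45^2 ≡ 45 × 45 × 49 (mod 76)
Multiplying step by step:
  45 × 45 = 2025 ≡ 49 (mod 76)
  49 × 49 = 2401 ≡ 45 (mod 76)
Result: 45^70 ≡ 45 (mod 76)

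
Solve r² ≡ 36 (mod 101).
The square roots of 36 mod 101 are 95 and 6. Verify: 95² = 9025 ≡ 36 (mod 101)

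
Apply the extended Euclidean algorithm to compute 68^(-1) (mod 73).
Extended GCD: 68(29) + 73(-27) = 1. So 68^(-1) ≡ 29 ≡ 29 (mod 73). Verify: 68 × 29 = 1972 ≡ 1 (mod 73)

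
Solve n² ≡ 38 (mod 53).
The square roots of 38 mod 53 are 12 and 41. Verify: 12² = 144 ≡ 38 (mod 53)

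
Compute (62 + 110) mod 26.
16

(62 + 110) = 172
172 mod 26 = 16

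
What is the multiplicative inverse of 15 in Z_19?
14

Using Extended Euclidean Algorithm:
gcd(15, 19) = 1
Bezout coefficients: 15 × -5 + 19 × 4 = 1
So 15 × -5 ≡ 1 (mod 19)
The inverse is -5 mod 19 = 14
Verification: 15 × 14 = 210 = 11 × 19 + 1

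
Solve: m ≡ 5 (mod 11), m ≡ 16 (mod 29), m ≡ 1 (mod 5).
M = 11 × 29 × 5 = 1595. M₁ = 145, y₁ ≡ 6 (mod 11). M₂ = 55, y₂ ≡ 19 (mod 29). M₃ = 319, y₃ ≡ 4 (mod 5). m = 5×145×6 + 16×55×19 + 1×319×4 ≡ 16 (mod 1595)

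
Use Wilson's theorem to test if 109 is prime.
(108)! mod 109 = 108. Since 108 ≡ -1 (mod 109), 109 is prime.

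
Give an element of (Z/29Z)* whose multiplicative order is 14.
4 has order 14 mod 29 since 4^{14} ≡ 1 (mod 29) and no smaller power works.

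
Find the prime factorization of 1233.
3^2 × 137

Divide by primes starting from smallest:
1233 ÷ 3 = 411
411 ÷ 3 = 137
137 ÷ 137 = 1

1233 = 3^2 × 137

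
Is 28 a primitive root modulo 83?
No

To verify, check if 28^(82/q) ≢ 1 (mod 83) for each prime divisor q of 82
Divisors of 82 = 82: [1, 2, 41, 82]
  28^(82/41) = 28^2 ≡ 37 (mod 83)
  28^(82/2) = 28^41 ≡ 1 (mod 83)
Conclusion: 28 is not a primitive root modulo 83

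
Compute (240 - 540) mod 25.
0

(240 - 540) = -300
-300 mod 25 = 0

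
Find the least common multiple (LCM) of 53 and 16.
848

First find GCD(53, 16) using the Euclidean algorithm:
53 = 3 × 16 + 5
16 = 3 × 5 + 1
5 = 5 × 1 + 0
GCD(53, 16) = 1

LCM formula: LCM(a, b) = (a × b) / GCD(a, b)
LCM(53, 16) = (53 × 16) / 1
LCM(53, 16) = 848 / 1
LCM(53, 16) = 848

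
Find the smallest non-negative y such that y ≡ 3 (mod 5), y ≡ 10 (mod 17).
78

Using the Chinese Remainder Theorem:
M = product of moduli = 85
For equation 1: M_1 = 17, 17 ≡ 2 (mod 5), inverse of 17 mod 5 is 3 (check: 2 × 3 = 6 ≡ 1 (mod 5))
For equation 2: M_2 = 5, 5 ≡ 5 (mod 17), inverse of 5 mod 17 is 7 (check: 5 × 7 = 35 ≡ 1 (mod 17))
Combine: y ≡ Σ r_i×M_i×(M_i⁻¹ mod m_i) = 3×17×3 + 10×5×7 = 153 + 350 = 503
503 mod 85 = 78
y ≡ 78 (mod 85)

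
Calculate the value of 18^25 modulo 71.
Using repeated squaring. 25 = 16 + 8 + 1 (binary 11001). Repeated squaring mod 71: 18^1 ≡ 18; 18^2 ≡ 18² = 324 ≡ 40; 18^4 ≡ 40² = 1600 ≡ 38; 18^8 ≡ 38² = 1444 ≡ 24; 18^16 ≡ 24² = 576 ≡ 8. Multiply: 18^25 = 18^16 × 18^8 × 18^1 ≡ 8 × 24 × 18 (mod 71): 8 × 24 = 192 ≡ 50; 50 × 18 = 900 ≡ 48. So 18^25 ≡ 48 (mod 71).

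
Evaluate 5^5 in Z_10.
5 = 4 + 1 (binary 101). Repeated squaring mod 10: 5^1 ≡ 5; 5^2 ≡ 5² = 25 ≡ 5; 5^4 ≡ 5² = 25 ≡ 5. Multiply: 5^5 = 5^4 × 5^1 ≡ 5 × 5 (mod 10): 5 × 5 = 25 ≡ 5. So 5^5 ≡ 5 (mod 10).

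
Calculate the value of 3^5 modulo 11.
5 = 4 + 1 (binary 101). Repeated squaring mod 11: 3^1 ≡ 3; 3^2 ≡ 3² = 9 ≡ 9; 3^4 ≡ 9² = 81 ≡ 4. Multiply: 3^5 = 3^4 × 3^1 ≡ 4 × 3 (mod 11): 4 × 3 = 12 ≡ 1. So 3^5 ≡ 1 (mod 11).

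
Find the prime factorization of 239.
239

Divide by primes starting from smallest:
239 ÷ 239 = 1

239 = 239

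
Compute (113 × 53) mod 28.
25

(113 × 53) = 5989
5989 mod 28 = 25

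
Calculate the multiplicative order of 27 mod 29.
Powers of 27 mod 29: 27^1≡27, 27^2≡4, 27^3≡21, 27^4≡16, 27^5≡26, 27^6≡6, 27^7≡17, 27^8≡24, 27^9≡10, 27^10≡9, 27^11≡11, 27^12≡7, 27^13≡15, 27^14≡28, 27^15≡2, 27^16≡25, 27^17≡8, 27^18≡13, 27^19≡3, 27^20≡23, 27^21≡12, 27^22≡5, 27^23≡19, 27^24≡20, 27^25≡18, 27^26≡22, 27^27≡14, 27^28≡1. Order = 28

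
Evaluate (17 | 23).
(17/23) = 17^{11} mod 23 = -1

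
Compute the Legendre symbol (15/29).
(15/29) = 15^{14} mod 29 = -1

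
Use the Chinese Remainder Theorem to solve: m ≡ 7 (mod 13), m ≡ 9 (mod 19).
M = 13 × 19 = 247. M₁ = 19, y₁ ≡ 11 (mod 13). M₂ = 13, y₂ ≡ 3 (mod 19). m = 7×19×11 + 9×13×3 ≡ 85 (mod 247)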